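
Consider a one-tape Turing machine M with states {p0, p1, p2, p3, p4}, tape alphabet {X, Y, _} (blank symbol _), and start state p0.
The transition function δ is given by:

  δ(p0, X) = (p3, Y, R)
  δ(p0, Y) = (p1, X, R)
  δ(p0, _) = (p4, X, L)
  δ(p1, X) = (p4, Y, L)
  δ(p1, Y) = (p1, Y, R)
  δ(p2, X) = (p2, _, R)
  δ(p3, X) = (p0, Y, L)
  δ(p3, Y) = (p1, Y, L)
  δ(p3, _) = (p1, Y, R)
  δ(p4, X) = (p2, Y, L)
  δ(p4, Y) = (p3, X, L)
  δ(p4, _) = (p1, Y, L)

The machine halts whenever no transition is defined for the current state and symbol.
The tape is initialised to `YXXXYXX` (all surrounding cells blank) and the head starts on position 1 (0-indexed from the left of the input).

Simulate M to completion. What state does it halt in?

p1

state=p0 head=1 tape=___Y[X]XXYXX   (p0,X)→(p3,Y,R)
state=p3 head=2 tape=___YY[X]XYXX   (p3,X)→(p0,Y,L)
state=p0 head=1 tape=___Y[Y]YXYXX   (p0,Y)→(p1,X,R)
state=p1 head=2 tape=___YX[Y]XYXX   (p1,Y)→(p1,Y,R)
state=p1 head=3 tape=___YXY[X]YXX   (p1,X)→(p4,Y,L)
state=p4 head=2 tape=___YX[Y]YYXX   (p4,Y)→(p3,X,L)
state=p3 head=1 tape=___Y[X]XYYXX   (p3,X)→(p0,Y,L)
state=p0 head=0 tape=___[Y]YXYYXX   (p0,Y)→(p1,X,R)
state=p1 head=1 tape=___X[Y]XYYXX   (p1,Y)→(p1,Y,R)
state=p1 head=2 tape=___XY[X]YYXX   (p1,X)→(p4,Y,L)
state=p4 head=1 tape=___X[Y]YYYXX   (p4,Y)→(p3,X,L)
state=p3 head=0 tape=___[X]XYYYXX   (p3,X)→(p0,Y,L)
state=p0 head=-1 tape=__[_]YXYYYXX   (p0,_)→(p4,X,L)
state=p4 head=-2 tape=_[_]XYXYYYXX   (p4,_)→(p1,Y,L)
state=p1 head=-3 tape=[_]YXYXYYYXX
No transition is defined for (p1, _); M halts in state p1.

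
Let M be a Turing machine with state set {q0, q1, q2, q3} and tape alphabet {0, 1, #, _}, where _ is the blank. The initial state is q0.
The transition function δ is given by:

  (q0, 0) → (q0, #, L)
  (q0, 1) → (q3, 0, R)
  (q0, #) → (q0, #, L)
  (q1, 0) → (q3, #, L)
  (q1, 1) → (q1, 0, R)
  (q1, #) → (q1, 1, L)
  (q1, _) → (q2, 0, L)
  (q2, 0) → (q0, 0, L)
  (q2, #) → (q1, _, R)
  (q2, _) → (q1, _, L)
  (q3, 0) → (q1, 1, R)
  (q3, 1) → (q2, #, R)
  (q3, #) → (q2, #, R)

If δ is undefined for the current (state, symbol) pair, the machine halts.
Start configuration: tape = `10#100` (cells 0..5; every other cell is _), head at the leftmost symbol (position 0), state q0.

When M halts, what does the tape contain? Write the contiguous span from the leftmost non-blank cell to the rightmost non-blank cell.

state=q0 head=0 tape=_[1]0#100_   (q0,1)→(q3,0,R)
state=q3 head=1 tape=_0[0]#100_   (q3,0)→(q1,1,R)
state=q1 head=2 tape=_01[#]100_   (q1,#)→(q1,1,L)
state=q1 head=1 tape=_0[1]1100_   (q1,1)→(q1,0,R)
state=q1 head=2 tape=_00[1]100_   (q1,1)→(q1,0,R)
state=q1 head=3 tape=_000[1]00_   (q1,1)→(q1,0,R)
state=q1 head=4 tape=_0000[0]0_   (q1,0)→(q3,#,L)
state=q3 head=3 tape=_000[0]#0_   (q3,0)→(q1,1,R)
state=q1 head=4 tape=_0001[#]0_   (q1,#)→(q1,1,L)
state=q1 head=3 tape=_000[1]10_   (q1,1)→(q1,0,R)
state=q1 head=4 tape=_0000[1]0_   (q1,1)→(q1,0,R)
state=q1 head=5 tape=_00000[0]_   (q1,0)→(q3,#,L)
state=q3 head=4 tape=_0000[0]#_   (q3,0)→(q1,1,R)
state=q1 head=5 tape=_00001[#]_   (q1,#)→(q1,1,L)
state=q1 head=4 tape=_0000[1]1_   (q1,1)→(q1,0,R)
state=q1 head=5 tape=_00000[1]_   (q1,1)→(q1,0,R)
state=q1 head=6 tape=_000000[_]   (q1,_)→(q2,0,L)
state=q2 head=5 tape=_00000[0]0   (q2,0)→(q0,0,L)
state=q0 head=4 tape=_0000[0]00   (q0,0)→(q0,#,L)
state=q0 head=3 tape=_000[0]#00   (q0,0)→(q0,#,L)
state=q0 head=2 tape=_00[0]##00   (q0,0)→(q0,#,L)
state=q0 head=1 tape=_0[0]###00   (q0,0)→(q0,#,L)
state=q0 head=0 tape=_[0]####00   (q0,0)→(q0,#,L)
state=q0 head=-1 tape=[_]#####00
The non-blank tape span at halt is #####00.

#####00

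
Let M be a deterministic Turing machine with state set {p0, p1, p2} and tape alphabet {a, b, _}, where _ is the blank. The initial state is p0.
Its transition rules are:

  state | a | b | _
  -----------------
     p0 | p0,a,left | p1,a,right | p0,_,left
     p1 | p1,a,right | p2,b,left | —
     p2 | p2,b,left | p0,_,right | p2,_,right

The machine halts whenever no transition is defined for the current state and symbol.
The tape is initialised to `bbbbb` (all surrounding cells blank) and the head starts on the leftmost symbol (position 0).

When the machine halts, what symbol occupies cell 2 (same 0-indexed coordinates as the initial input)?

_

p0 | _[b]bbbb_   read b → write a, move right, go to p1
p1 | _a[b]bbb_   read b → write b, move left, go to p2
p2 | _[a]bbbb_   read a → write b, move left, go to p2
p2 | [_]bbbbb_   read _ → write _, move right, go to p2
p2 | _[b]bbbb_   read b → write _, move right, go to p0
p0 | __[b]bbb_   read b → write a, move right, go to p1
p1 | __a[b]bb_   read b → write b, move left, go to p2
p2 | __[a]bbb_   read a → write b, move left, go to p2
p2 | _[_]bbbb_   read _ → write _, move right, go to p2
p2 | __[b]bbb_   read b → write _, move right, go to p0
p0 | ___[b]bb_   read b → write a, move right, go to p1
p1 | ___a[b]b_   read b → write b, move left, go to p2
p2 | ___[a]bb_   read a → write b, move left, go to p2
p2 | __[_]bbb_   read _ → write _, move right, go to p2
p2 | ___[b]bb_   read b → write _, move right, go to p0
p0 | ____[b]b_   read b → write a, move right, go to p1
p1 | ____a[b]_   read b → write b, move left, go to p2
p2 | ____[a]b_   read a → write b, move left, go to p2
p2 | ___[_]bb_   read _ → write _, move right, go to p2
p2 | ____[b]b_   read b → write _, move right, go to p0
p0 | _____[b]_   read b → write a, move right, go to p1
p1 | _____a[_]
Cell 2 holds _ when M halts.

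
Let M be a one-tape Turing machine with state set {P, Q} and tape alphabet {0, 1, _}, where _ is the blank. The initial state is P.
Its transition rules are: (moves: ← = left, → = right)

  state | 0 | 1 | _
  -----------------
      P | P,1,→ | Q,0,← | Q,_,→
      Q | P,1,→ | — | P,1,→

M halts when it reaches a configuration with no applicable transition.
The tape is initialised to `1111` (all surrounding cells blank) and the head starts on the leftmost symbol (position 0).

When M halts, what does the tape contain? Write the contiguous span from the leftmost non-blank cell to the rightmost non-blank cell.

state=P head=0 tape=_[1]111   (P,1)→(Q,0,←)
state=Q head=-1 tape=[_]0111   (Q,_)→(P,1,→)
state=P head=0 tape=1[0]111   (P,0)→(P,1,→)
state=P head=1 tape=11[1]11   (P,1)→(Q,0,←)
state=Q head=0 tape=1[1]011
The non-blank tape span at halt is 11011.

11011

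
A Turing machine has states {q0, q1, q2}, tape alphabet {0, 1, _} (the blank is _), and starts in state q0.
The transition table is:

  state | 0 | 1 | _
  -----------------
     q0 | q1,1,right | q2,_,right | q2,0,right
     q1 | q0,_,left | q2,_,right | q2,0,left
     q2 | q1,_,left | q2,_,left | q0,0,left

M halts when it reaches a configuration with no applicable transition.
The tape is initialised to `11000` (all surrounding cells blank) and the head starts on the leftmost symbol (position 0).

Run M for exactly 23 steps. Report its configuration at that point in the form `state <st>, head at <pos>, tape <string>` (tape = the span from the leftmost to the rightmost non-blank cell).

state q1, head at -3, tape 0____000

state=q0 head=0 tape=___[1]1000   (q0,1)→(q2,_,right)
state=q2 head=1 tape=____[1]000   (q2,1)→(q2,_,left)
state=q2 head=0 tape=___[_]_000   (q2,_)→(q0,0,left)
state=q0 head=-1 tape=__[_]0_000   (q0,_)→(q2,0,right)
state=q2 head=0 tape=__0[0]_000   (q2,0)→(q1,_,left)
state=q1 head=-1 tape=__[0]__000   (q1,0)→(q0,_,left)
state=q0 head=-2 tape=_[_]___000   (q0,_)→(q2,0,right)
state=q2 head=-1 tape=_0[_]__000   (q2,_)→(q0,0,left)
state=q0 head=-2 tape=_[0]0__000   (q0,0)→(q1,1,right)
state=q1 head=-1 tape=_1[0]__000   (q1,0)→(q0,_,left)
state=q0 head=-2 tape=_[1]___000   (q0,1)→(q2,_,right)
state=q2 head=-1 tape=__[_]__000   (q2,_)→(q0,0,left)
state=q0 head=-2 tape=_[_]0__000   (q0,_)→(q2,0,right)
state=q2 head=-1 tape=_0[0]__000   (q2,0)→(q1,_,left)
state=q1 head=-2 tape=_[0]___000   (q1,0)→(q0,_,left)
state=q0 head=-3 tape=[_]____000   (q0,_)→(q2,0,right)
state=q2 head=-2 tape=0[_]___000   (q2,_)→(q0,0,left)
state=q0 head=-3 tape=[0]0___000   (q0,0)→(q1,1,right)
state=q1 head=-2 tape=1[0]___000   (q1,0)→(q0,_,left)
state=q0 head=-3 tape=[1]____000   (q0,1)→(q2,_,right)
state=q2 head=-2 tape=_[_]___000   (q2,_)→(q0,0,left)
state=q0 head=-3 tape=[_]0___000   (q0,_)→(q2,0,right)
state=q2 head=-2 tape=0[0]___000   (q2,0)→(q1,_,left)
state=q1 head=-3 tape=[0]____000
After 23 steps: state q1, head at -3, tape 0____000.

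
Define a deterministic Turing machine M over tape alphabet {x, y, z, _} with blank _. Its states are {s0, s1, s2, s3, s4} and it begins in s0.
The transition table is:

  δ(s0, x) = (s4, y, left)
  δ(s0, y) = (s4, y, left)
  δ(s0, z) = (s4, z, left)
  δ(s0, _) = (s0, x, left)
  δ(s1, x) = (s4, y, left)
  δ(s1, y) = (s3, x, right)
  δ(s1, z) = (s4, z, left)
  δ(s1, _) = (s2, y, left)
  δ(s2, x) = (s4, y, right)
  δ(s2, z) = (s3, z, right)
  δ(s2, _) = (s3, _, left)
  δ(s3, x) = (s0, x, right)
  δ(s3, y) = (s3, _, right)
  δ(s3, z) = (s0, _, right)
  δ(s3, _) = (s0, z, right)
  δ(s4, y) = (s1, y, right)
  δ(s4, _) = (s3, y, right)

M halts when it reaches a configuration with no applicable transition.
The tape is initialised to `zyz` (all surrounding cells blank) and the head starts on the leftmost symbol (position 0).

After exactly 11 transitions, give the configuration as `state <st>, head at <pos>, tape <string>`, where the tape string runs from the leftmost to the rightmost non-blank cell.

state s4, head at -1, tape yyxxx

s0 | _[z]yz_   read z → write z, move left, go to s4
s4 | [_]zyz_   read _ → write y, move right, go to s3
s3 | y[z]yz_   read z → write _, move right, go to s0
s0 | y_[y]z_   read y → write y, move left, go to s4
s4 | y[_]yz_   read _ → write y, move right, go to s3
s3 | yy[y]z_   read y → write _, move right, go to s3
s3 | yy_[z]_   read z → write _, move right, go to s0
s0 | yy__[_]   read _ → write x, move left, go to s0
s0 | yy_[_]x   read _ → write x, move left, go to s0
s0 | yy[_]xx   read _ → write x, move left, go to s0
s0 | y[y]xxx   read y → write y, move left, go to s4
s4 | [y]yxxx
After 11 steps: state s4, head at -1, tape yyxxx.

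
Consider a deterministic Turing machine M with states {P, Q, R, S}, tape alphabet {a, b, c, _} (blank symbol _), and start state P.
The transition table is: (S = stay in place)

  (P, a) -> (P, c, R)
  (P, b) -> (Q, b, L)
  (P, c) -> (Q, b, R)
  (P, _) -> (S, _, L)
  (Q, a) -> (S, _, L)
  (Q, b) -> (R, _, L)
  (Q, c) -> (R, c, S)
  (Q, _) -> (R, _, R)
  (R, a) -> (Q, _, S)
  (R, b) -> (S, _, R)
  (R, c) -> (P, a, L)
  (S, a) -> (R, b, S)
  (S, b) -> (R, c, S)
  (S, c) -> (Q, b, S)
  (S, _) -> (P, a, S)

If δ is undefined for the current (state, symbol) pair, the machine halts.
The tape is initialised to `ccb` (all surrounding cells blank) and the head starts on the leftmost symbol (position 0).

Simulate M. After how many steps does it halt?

P | _[c]cb   read c → write b, move R, go to Q
Q | _b[c]b   read c → write c, move S, go to R
R | _b[c]b   read c → write a, move L, go to P
P | _[b]ab   read b → write b, move L, go to Q
Q | [_]bab   read _ → write _, move R, go to R
R | _[b]ab   read b → write _, move R, go to S
S | __[a]b   read a → write b, move S, go to R
R | __[b]b   read b → write _, move R, go to S
S | ___[b]   read b → write c, move S, go to R
R | ___[c]   read c → write a, move L, go to P
P | __[_]a   read _ → write _, move L, go to S
S | _[_]_a   read _ → write a, move S, go to P
P | _[a]_a   read a → write c, move R, go to P
P | _c[_]a   read _ → write _, move L, go to S
S | _[c]_a   read c → write b, move S, go to Q
Q | _[b]_a   read b → write _, move L, go to R
R | [_]__a
M halts after 16 transitions.

16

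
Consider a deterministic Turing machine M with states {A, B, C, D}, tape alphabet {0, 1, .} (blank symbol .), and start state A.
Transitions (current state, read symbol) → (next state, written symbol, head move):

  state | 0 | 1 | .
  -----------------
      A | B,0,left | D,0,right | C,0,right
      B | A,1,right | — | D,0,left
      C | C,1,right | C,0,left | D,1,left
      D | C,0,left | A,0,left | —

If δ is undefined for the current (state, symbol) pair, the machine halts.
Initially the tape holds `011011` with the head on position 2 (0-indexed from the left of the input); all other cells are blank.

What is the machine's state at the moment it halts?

D

state=A head=2 tape=..01[1]011   (A,1)→(D,0,right)
state=D head=3 tape=..010[0]11   (D,0)→(C,0,left)
state=C head=2 tape=..01[0]011   (C,0)→(C,1,right)
state=C head=3 tape=..011[0]11   (C,0)→(C,1,right)
state=C head=4 tape=..0111[1]1   (C,1)→(C,0,left)
state=C head=3 tape=..011[1]01   (C,1)→(C,0,left)
state=C head=2 tape=..01[1]001   (C,1)→(C,0,left)
state=C head=1 tape=..0[1]0001   (C,1)→(C,0,left)
state=C head=0 tape=..[0]00001   (C,0)→(C,1,right)
state=C head=1 tape=..1[0]0001   (C,0)→(C,1,right)
state=C head=2 tape=..11[0]001   (C,0)→(C,1,right)
state=C head=3 tape=..111[0]01   (C,0)→(C,1,right)
state=C head=4 tape=..1111[0]1   (C,0)→(C,1,right)
state=C head=5 tape=..11111[1]   (C,1)→(C,0,left)
state=C head=4 tape=..1111[1]0   (C,1)→(C,0,left)
state=C head=3 tape=..111[1]00   (C,1)→(C,0,left)
state=C head=2 tape=..11[1]000   (C,1)→(C,0,left)
state=C head=1 tape=..1[1]0000   (C,1)→(C,0,left)
state=C head=0 tape=..[1]00000   (C,1)→(C,0,left)
state=C head=-1 tape=.[.]000000   (C,.)→(D,1,left)
state=D head=-2 tape=[.]1000000
No transition is defined for (D, .); M halts in state D.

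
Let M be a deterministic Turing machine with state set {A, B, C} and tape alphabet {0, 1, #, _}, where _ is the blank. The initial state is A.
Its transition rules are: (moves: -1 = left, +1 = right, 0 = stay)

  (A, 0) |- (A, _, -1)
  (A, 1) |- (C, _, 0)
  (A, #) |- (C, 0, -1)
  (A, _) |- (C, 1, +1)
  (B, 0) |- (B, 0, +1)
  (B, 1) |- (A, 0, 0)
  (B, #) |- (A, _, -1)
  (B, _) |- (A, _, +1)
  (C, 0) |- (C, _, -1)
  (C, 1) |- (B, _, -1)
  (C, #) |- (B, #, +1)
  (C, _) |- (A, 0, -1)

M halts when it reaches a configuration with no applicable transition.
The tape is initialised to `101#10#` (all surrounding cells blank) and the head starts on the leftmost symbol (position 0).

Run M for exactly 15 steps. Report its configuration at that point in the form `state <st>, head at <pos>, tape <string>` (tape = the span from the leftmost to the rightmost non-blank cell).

state C, head at -1, tape 1_001#10#

state=A head=0 tape=___[1]01#10#   (A,1)→(C,_,0)
state=C head=0 tape=___[_]01#10#   (C,_)→(A,0,-1)
state=A head=-1 tape=__[_]001#10#   (A,_)→(C,1,+1)
state=C head=0 tape=__1[0]01#10#   (C,0)→(C,_,-1)
state=C head=-1 tape=__[1]_01#10#   (C,1)→(B,_,-1)
state=B head=-2 tape=_[_]__01#10#   (B,_)→(A,_,+1)
state=A head=-1 tape=__[_]_01#10#   (A,_)→(C,1,+1)
state=C head=0 tape=__1[_]01#10#   (C,_)→(A,0,-1)
state=A head=-1 tape=__[1]001#10#   (A,1)→(C,_,0)
state=C head=-1 tape=__[_]001#10#   (C,_)→(A,0,-1)
state=A head=-2 tape=_[_]0001#10#   (A,_)→(C,1,+1)
state=C head=-1 tape=_1[0]001#10#   (C,0)→(C,_,-1)
state=C head=-2 tape=_[1]_001#10#   (C,1)→(B,_,-1)
state=B head=-3 tape=[_]__001#10#   (B,_)→(A,_,+1)
state=A head=-2 tape=_[_]_001#10#   (A,_)→(C,1,+1)
state=C head=-1 tape=_1[_]001#10#
After 15 steps: state C, head at -1, tape 1_001#10#.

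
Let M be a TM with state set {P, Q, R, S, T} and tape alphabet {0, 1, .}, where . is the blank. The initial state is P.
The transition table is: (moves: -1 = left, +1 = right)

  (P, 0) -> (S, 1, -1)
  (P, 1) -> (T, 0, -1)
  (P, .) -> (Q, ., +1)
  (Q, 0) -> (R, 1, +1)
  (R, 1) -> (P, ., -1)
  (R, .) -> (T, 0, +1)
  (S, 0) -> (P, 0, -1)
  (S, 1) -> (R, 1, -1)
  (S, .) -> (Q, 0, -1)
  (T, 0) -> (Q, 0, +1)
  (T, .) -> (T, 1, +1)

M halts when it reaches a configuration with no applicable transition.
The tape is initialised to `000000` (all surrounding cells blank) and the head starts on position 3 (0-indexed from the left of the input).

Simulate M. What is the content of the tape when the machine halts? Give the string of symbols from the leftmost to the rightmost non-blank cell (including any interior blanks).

P | .000[0]00   read 0 → write 1, move -1, go to S
S | .00[0]100   read 0 → write 0, move -1, go to P
P | .0[0]0100   read 0 → write 1, move -1, go to S
S | .[0]10100   read 0 → write 0, move -1, go to P
P | [.]010100   read . → write ., move +1, go to Q
Q | .[0]10100   read 0 → write 1, move +1, go to R
R | .1[1]0100   read 1 → write ., move -1, go to P
P | .[1].0100   read 1 → write 0, move -1, go to T
T | [.]0.0100   read . → write 1, move +1, go to T
T | 1[0].0100   read 0 → write 0, move +1, go to Q
Q | 10[.]0100
The non-blank tape span at halt is 10.0100.

10.0100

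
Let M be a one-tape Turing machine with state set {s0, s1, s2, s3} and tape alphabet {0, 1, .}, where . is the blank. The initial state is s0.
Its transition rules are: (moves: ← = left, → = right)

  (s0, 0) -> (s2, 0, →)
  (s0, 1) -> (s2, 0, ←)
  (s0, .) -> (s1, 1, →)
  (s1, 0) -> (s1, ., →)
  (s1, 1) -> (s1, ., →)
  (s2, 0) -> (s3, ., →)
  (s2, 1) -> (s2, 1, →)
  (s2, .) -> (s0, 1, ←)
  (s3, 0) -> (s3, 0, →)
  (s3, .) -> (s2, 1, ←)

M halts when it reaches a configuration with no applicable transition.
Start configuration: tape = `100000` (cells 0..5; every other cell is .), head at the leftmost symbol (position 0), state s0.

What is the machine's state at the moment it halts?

s0 | ..[1]00000.   read 1 → write 0, move ←, go to s2
s2 | .[.]000000.   read . → write 1, move ←, go to s0
s0 | [.]1000000.   read . → write 1, move →, go to s1
s1 | 1[1]000000.   read 1 → write ., move →, go to s1
s1 | 1.[0]00000.   read 0 → write ., move →, go to s1
s1 | 1..[0]0000.   read 0 → write ., move →, go to s1
s1 | 1...[0]000.   read 0 → write ., move →, go to s1
s1 | 1....[0]00.   read 0 → write ., move →, go to s1
s1 | 1.....[0]0.   read 0 → write ., move →, go to s1
s1 | 1......[0].   read 0 → write ., move →, go to s1
s1 | 1.......[.]
No transition is defined for (s1, .); M halts in state s1.

s1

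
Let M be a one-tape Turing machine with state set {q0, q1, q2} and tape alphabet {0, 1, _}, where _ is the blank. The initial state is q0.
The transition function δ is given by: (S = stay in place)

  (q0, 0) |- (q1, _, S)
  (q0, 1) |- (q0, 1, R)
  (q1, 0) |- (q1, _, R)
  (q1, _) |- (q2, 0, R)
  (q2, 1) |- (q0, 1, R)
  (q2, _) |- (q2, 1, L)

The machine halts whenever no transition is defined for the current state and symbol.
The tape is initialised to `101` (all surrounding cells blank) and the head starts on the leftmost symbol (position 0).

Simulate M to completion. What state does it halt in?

q0

q0 | [1]01_   read 1 → write 1, move R, go to q0
q0 | 1[0]1_   read 0 → write _, move S, go to q1
q1 | 1[_]1_   read _ → write 0, move R, go to q2
q2 | 10[1]_   read 1 → write 1, move R, go to q0
q0 | 101[_]
No transition is defined for (q0, _); M halts in state q0.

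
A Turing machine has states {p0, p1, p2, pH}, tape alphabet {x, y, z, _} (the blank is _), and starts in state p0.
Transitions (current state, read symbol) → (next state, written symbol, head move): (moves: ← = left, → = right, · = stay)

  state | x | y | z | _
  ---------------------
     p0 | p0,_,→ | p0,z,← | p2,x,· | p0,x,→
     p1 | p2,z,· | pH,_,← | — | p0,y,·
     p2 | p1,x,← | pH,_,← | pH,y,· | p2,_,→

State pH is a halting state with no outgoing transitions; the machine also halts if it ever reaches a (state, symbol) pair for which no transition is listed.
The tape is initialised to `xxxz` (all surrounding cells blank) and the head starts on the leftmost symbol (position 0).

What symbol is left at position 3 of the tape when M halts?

state=p0 head=0 tape=[x]xxz   (p0,x)→(p0,_,→)
state=p0 head=1 tape=_[x]xz   (p0,x)→(p0,_,→)
state=p0 head=2 tape=__[x]z   (p0,x)→(p0,_,→)
state=p0 head=3 tape=___[z]   (p0,z)→(p2,x,·)
state=p2 head=3 tape=___[x]   (p2,x)→(p1,x,←)
state=p1 head=2 tape=__[_]x   (p1,_)→(p0,y,·)
state=p0 head=2 tape=__[y]x   (p0,y)→(p0,z,←)
state=p0 head=1 tape=_[_]zx   (p0,_)→(p0,x,→)
state=p0 head=2 tape=_x[z]x   (p0,z)→(p2,x,·)
state=p2 head=2 tape=_x[x]x   (p2,x)→(p1,x,←)
state=p1 head=1 tape=_[x]xx   (p1,x)→(p2,z,·)
state=p2 head=1 tape=_[z]xx   (p2,z)→(pH,y,·)
state=pH head=1 tape=_[y]xx
Cell 3 holds x when M halts.

x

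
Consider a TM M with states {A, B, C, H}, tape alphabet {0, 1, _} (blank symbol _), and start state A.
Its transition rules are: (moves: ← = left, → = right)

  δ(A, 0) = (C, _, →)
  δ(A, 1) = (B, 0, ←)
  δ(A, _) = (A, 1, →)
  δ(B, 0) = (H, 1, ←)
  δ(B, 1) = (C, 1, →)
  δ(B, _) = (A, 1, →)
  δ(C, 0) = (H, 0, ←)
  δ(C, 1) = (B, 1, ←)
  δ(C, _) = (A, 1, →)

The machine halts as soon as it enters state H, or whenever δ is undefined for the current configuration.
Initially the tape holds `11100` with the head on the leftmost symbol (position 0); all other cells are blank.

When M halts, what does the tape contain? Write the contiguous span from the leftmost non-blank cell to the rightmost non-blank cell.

110100

state=A head=0 tape=_[1]1100   (A,1)→(B,0,←)
state=B head=-1 tape=[_]01100   (B,_)→(A,1,→)
state=A head=0 tape=1[0]1100   (A,0)→(C,_,→)
state=C head=1 tape=1_[1]100   (C,1)→(B,1,←)
state=B head=0 tape=1[_]1100   (B,_)→(A,1,→)
state=A head=1 tape=11[1]100   (A,1)→(B,0,←)
state=B head=0 tape=1[1]0100   (B,1)→(C,1,→)
state=C head=1 tape=11[0]100   (C,0)→(H,0,←)
state=H head=0 tape=1[1]0100
The non-blank tape span at halt is 110100.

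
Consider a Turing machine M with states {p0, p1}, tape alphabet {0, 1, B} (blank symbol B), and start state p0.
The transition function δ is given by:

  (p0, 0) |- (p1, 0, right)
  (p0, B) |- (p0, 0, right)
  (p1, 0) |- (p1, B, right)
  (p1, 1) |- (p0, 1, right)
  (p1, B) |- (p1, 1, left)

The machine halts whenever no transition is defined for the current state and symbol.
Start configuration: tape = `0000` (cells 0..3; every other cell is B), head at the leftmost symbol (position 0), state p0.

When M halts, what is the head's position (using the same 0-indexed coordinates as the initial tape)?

state=p0 head=0 tape=[0]000B   (p0,0)→(p1,0,right)
state=p1 head=1 tape=0[0]00B   (p1,0)→(p1,B,right)
state=p1 head=2 tape=0B[0]0B   (p1,0)→(p1,B,right)
state=p1 head=3 tape=0BB[0]B   (p1,0)→(p1,B,right)
state=p1 head=4 tape=0BBB[B]   (p1,B)→(p1,1,left)
state=p1 head=3 tape=0BB[B]1   (p1,B)→(p1,1,left)
state=p1 head=2 tape=0B[B]11   (p1,B)→(p1,1,left)
state=p1 head=1 tape=0[B]111   (p1,B)→(p1,1,left)
state=p1 head=0 tape=[0]1111   (p1,0)→(p1,B,right)
state=p1 head=1 tape=B[1]111   (p1,1)→(p0,1,right)
state=p0 head=2 tape=B1[1]11
At halt the head is at cell 2.

2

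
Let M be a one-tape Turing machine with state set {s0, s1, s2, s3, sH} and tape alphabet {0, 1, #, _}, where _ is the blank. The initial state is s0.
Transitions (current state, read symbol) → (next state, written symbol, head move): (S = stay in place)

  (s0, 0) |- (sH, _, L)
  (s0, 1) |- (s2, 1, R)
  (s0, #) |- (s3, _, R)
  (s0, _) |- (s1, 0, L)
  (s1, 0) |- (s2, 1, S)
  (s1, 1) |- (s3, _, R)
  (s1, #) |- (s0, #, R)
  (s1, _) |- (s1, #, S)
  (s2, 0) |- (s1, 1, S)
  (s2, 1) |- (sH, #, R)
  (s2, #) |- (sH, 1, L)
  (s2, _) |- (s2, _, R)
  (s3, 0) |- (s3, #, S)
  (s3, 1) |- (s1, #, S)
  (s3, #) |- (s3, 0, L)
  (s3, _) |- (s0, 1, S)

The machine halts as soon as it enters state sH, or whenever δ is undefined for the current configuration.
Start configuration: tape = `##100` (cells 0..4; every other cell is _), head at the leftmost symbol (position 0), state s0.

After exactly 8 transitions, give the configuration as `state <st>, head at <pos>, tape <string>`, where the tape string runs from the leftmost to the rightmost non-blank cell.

state s0, head at 3, tape 1_#00

s0 | [#]#100   read # → write _, move R, go to s3
s3 | _[#]100   read # → write 0, move L, go to s3
s3 | [_]0100   read _ → write 1, move S, go to s0
s0 | [1]0100   read 1 → write 1, move R, go to s2
s2 | 1[0]100   read 0 → write 1, move S, go to s1
s1 | 1[1]100   read 1 → write _, move R, go to s3
s3 | 1_[1]00   read 1 → write #, move S, go to s1
s1 | 1_[#]00   read # → write #, move R, go to s0
s0 | 1_#[0]0
After 8 steps: state s0, head at 3, tape 1_#00.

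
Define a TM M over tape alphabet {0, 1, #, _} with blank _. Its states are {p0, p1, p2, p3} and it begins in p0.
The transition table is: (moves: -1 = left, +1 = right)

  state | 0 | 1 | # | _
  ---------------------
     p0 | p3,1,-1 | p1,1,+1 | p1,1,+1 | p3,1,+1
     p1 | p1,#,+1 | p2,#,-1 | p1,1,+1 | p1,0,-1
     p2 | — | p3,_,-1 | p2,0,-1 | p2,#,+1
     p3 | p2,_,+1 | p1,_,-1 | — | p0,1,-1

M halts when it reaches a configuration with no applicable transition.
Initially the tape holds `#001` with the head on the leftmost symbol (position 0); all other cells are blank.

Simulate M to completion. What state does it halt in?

p0 | ____[#]001   read # → write 1, move +1, go to p1
p1 | ____1[0]01   read 0 → write #, move +1, go to p1
p1 | ____1#[0]1   read 0 → write #, move +1, go to p1
p1 | ____1##[1]   read 1 → write #, move -1, go to p2
p2 | ____1#[#]#   read # → write 0, move -1, go to p2
p2 | ____1[#]0#   read # → write 0, move -1, go to p2
p2 | ____[1]00#   read 1 → write _, move -1, go to p3
p3 | ___[_]_00#   read _ → write 1, move -1, go to p0
p0 | __[_]1_00#   read _ → write 1, move +1, go to p3
p3 | __1[1]_00#   read 1 → write _, move -1, go to p1
p1 | __[1]__00#   read 1 → write #, move -1, go to p2
p2 | _[_]#__00#   read _ → write #, move +1, go to p2
p2 | _#[#]__00#   read # → write 0, move -1, go to p2
p2 | _[#]0__00#   read # → write 0, move -1, go to p2
p2 | [_]00__00#   read _ → write #, move +1, go to p2
p2 | #[0]0__00#
No transition is defined for (p2, 0); M halts in state p2.

p2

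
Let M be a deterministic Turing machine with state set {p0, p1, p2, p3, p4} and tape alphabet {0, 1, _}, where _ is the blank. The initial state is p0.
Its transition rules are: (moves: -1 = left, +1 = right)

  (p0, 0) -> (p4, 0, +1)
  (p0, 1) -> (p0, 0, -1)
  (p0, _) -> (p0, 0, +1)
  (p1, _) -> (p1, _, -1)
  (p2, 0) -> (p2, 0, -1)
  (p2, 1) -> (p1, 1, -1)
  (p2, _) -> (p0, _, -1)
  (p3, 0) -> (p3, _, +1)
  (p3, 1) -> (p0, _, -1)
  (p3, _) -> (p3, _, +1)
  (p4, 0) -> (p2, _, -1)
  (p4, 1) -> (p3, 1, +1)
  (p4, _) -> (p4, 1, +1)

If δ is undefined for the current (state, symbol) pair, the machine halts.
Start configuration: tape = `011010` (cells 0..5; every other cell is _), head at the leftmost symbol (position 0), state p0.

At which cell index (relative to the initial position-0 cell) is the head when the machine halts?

1

p0 | __[0]11010   read 0 → write 0, move +1, go to p4
p4 | __0[1]1010   read 1 → write 1, move +1, go to p3
p3 | __01[1]010   read 1 → write _, move -1, go to p0
p0 | __0[1]_010   read 1 → write 0, move -1, go to p0
p0 | __[0]0_010   read 0 → write 0, move +1, go to p4
p4 | __0[0]_010   read 0 → write _, move -1, go to p2
p2 | __[0]__010   read 0 → write 0, move -1, go to p2
p2 | _[_]0__010   read _ → write _, move -1, go to p0
p0 | [_]_0__010   read _ → write 0, move +1, go to p0
p0 | 0[_]0__010   read _ → write 0, move +1, go to p0
p0 | 00[0]__010   read 0 → write 0, move +1, go to p4
p4 | 000[_]_010   read _ → write 1, move +1, go to p4
p4 | 0001[_]010   read _ → write 1, move +1, go to p4
p4 | 00011[0]10   read 0 → write _, move -1, go to p2
p2 | 0001[1]_10   read 1 → write 1, move -1, go to p1
p1 | 000[1]1_10
At halt the head is at cell 1.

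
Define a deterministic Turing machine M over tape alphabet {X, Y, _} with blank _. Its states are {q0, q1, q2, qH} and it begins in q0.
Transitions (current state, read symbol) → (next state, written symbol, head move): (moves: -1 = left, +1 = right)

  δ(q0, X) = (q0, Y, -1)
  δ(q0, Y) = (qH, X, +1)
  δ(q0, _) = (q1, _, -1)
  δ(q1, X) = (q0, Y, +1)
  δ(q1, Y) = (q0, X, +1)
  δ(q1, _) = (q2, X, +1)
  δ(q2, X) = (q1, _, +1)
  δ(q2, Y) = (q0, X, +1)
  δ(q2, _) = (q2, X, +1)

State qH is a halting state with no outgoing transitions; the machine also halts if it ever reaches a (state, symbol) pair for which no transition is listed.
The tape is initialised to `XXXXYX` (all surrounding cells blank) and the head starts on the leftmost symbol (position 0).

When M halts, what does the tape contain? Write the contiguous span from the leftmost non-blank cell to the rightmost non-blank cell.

state=q0 head=0 tape=____[X]XXXYX   (q0,X)→(q0,Y,-1)
state=q0 head=-1 tape=___[_]YXXXYX   (q0,_)→(q1,_,-1)
state=q1 head=-2 tape=__[_]_YXXXYX   (q1,_)→(q2,X,+1)
state=q2 head=-1 tape=__X[_]YXXXYX   (q2,_)→(q2,X,+1)
state=q2 head=0 tape=__XX[Y]XXXYX   (q2,Y)→(q0,X,+1)
state=q0 head=1 tape=__XXX[X]XXYX   (q0,X)→(q0,Y,-1)
state=q0 head=0 tape=__XX[X]YXXYX   (q0,X)→(q0,Y,-1)
state=q0 head=-1 tape=__X[X]YYXXYX   (q0,X)→(q0,Y,-1)
state=q0 head=-2 tape=__[X]YYYXXYX   (q0,X)→(q0,Y,-1)
state=q0 head=-3 tape=_[_]YYYYXXYX   (q0,_)→(q1,_,-1)
state=q1 head=-4 tape=[_]_YYYYXXYX   (q1,_)→(q2,X,+1)
state=q2 head=-3 tape=X[_]YYYYXXYX   (q2,_)→(q2,X,+1)
state=q2 head=-2 tape=XX[Y]YYYXXYX   (q2,Y)→(q0,X,+1)
state=q0 head=-1 tape=XXX[Y]YYXXYX   (q0,Y)→(qH,X,+1)
state=qH head=0 tape=XXXX[Y]YXXYX
The non-blank tape span at halt is XXXXYYXXYX.

XXXXYYXXYX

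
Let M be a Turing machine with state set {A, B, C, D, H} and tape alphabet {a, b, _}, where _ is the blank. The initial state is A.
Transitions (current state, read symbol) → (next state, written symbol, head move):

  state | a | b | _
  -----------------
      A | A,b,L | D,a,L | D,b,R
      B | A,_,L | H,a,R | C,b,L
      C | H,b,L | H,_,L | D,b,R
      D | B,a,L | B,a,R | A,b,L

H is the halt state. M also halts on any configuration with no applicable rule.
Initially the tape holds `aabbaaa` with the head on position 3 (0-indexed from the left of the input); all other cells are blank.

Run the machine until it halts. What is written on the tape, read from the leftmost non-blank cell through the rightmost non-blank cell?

A | _aab[b]aaa   read b → write a, move L, go to D
D | _aa[b]aaaa   read b → write a, move R, go to B
B | _aaa[a]aaa   read a → write _, move L, go to A
A | _aa[a]_aaa   read a → write b, move L, go to A
A | _a[a]b_aaa   read a → write b, move L, go to A
A | _[a]bb_aaa   read a → write b, move L, go to A
A | [_]bbb_aaa   read _ → write b, move R, go to D
D | b[b]bb_aaa   read b → write a, move R, go to B
B | ba[b]b_aaa   read b → write a, move R, go to H
H | baa[b]_aaa
The non-blank tape span at halt is baab_aaa.

baab_aaa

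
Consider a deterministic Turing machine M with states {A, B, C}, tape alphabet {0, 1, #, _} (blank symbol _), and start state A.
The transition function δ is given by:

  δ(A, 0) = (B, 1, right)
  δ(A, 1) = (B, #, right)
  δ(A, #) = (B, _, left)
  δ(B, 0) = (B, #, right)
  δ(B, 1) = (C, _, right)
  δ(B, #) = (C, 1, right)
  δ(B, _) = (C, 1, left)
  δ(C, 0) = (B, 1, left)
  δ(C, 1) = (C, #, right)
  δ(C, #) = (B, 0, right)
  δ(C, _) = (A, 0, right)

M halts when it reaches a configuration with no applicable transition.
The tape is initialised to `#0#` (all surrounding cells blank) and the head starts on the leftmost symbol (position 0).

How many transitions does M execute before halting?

A | __[#]0#___   read # → write _, move left, go to B
B | _[_]_0#___   read _ → write 1, move left, go to C
C | [_]1_0#___   read _ → write 0, move right, go to A
A | 0[1]_0#___   read 1 → write #, move right, go to B
B | 0#[_]0#___   read _ → write 1, move left, go to C
C | 0[#]10#___   read # → write 0, move right, go to B
B | 00[1]0#___   read 1 → write _, move right, go to C
C | 00_[0]#___   read 0 → write 1, move left, go to B
B | 00[_]1#___   read _ → write 1, move left, go to C
C | 0[0]11#___   read 0 → write 1, move left, go to B
B | [0]111#___   read 0 → write #, move right, go to B
B | #[1]11#___   read 1 → write _, move right, go to C
C | #_[1]1#___   read 1 → write #, move right, go to C
C | #_#[1]#___   read 1 → write #, move right, go to C
C | #_##[#]___   read # → write 0, move right, go to B
B | #_##0[_]__   read _ → write 1, move left, go to C
C | #_##[0]1__   read 0 → write 1, move left, go to B
B | #_#[#]11__   read # → write 1, move right, go to C
C | #_#1[1]1__   read 1 → write #, move right, go to C
C | #_#1#[1]__   read 1 → write #, move right, go to C
C | #_#1##[_]_   read _ → write 0, move right, go to A
A | #_#1##0[_]
M halts after 21 transitions.

21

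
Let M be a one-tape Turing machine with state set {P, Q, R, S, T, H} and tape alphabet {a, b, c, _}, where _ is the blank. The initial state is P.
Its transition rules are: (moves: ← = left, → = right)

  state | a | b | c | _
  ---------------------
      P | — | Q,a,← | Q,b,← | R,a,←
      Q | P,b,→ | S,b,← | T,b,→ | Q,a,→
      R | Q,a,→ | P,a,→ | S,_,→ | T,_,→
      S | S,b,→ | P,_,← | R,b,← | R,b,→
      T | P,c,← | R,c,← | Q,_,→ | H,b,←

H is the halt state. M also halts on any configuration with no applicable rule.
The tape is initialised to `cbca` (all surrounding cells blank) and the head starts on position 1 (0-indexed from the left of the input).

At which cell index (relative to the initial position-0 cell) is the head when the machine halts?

0

P | __c[b]ca   read b → write a, move ←, go to Q
Q | __[c]aca   read c → write b, move →, go to T
T | __b[a]ca   read a → write c, move ←, go to P
P | __[b]cca   read b → write a, move ←, go to Q
Q | _[_]acca   read _ → write a, move →, go to Q
Q | _a[a]cca   read a → write b, move →, go to P
P | _ab[c]ca   read c → write b, move ←, go to Q
Q | _a[b]bca   read b → write b, move ←, go to S
S | _[a]bbca   read a → write b, move →, go to S
S | _b[b]bca   read b → write _, move ←, go to P
P | _[b]_bca   read b → write a, move ←, go to Q
Q | [_]a_bca   read _ → write a, move →, go to Q
Q | a[a]_bca   read a → write b, move →, go to P
P | ab[_]bca   read _ → write a, move ←, go to R
R | a[b]abca   read b → write a, move →, go to P
P | aa[a]bca
At halt the head is at cell 0.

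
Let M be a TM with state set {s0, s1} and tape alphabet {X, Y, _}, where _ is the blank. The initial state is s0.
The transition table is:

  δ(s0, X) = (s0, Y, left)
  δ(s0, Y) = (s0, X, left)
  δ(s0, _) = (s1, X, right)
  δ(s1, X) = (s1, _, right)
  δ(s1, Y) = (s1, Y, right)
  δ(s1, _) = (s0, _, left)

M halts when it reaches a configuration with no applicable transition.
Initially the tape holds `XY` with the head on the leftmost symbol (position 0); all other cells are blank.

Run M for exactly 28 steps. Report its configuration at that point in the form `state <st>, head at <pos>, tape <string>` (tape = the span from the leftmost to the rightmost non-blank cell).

state=s0 head=0 tape=___[X]Y_   (s0,X)→(s0,Y,left)
state=s0 head=-1 tape=__[_]YY_   (s0,_)→(s1,X,right)
state=s1 head=0 tape=__X[Y]Y_   (s1,Y)→(s1,Y,right)
state=s1 head=1 tape=__XY[Y]_   (s1,Y)→(s1,Y,right)
state=s1 head=2 tape=__XYY[_]   (s1,_)→(s0,_,left)
state=s0 head=1 tape=__XY[Y]_   (s0,Y)→(s0,X,left)
state=s0 head=0 tape=__X[Y]X_   (s0,Y)→(s0,X,left)
state=s0 head=-1 tape=__[X]XX_   (s0,X)→(s0,Y,left)
state=s0 head=-2 tape=_[_]YXX_   (s0,_)→(s1,X,right)
state=s1 head=-1 tape=_X[Y]XX_   (s1,Y)→(s1,Y,right)
state=s1 head=0 tape=_XY[X]X_   (s1,X)→(s1,_,right)
state=s1 head=1 tape=_XY_[X]_   (s1,X)→(s1,_,right)
state=s1 head=2 tape=_XY__[_]   (s1,_)→(s0,_,left)
state=s0 head=1 tape=_XY_[_]_   (s0,_)→(s1,X,right)
state=s1 head=2 tape=_XY_X[_]   (s1,_)→(s0,_,left)
state=s0 head=1 tape=_XY_[X]_   (s0,X)→(s0,Y,left)
state=s0 head=0 tape=_XY[_]Y_   (s0,_)→(s1,X,right)
state=s1 head=1 tape=_XYX[Y]_   (s1,Y)→(s1,Y,right)
state=s1 head=2 tape=_XYXY[_]   (s1,_)→(s0,_,left)
state=s0 head=1 tape=_XYX[Y]_   (s0,Y)→(s0,X,left)
state=s0 head=0 tape=_XY[X]X_   (s0,X)→(s0,Y,left)
state=s0 head=-1 tape=_X[Y]YX_   (s0,Y)→(s0,X,left)
state=s0 head=-2 tape=_[X]XYX_   (s0,X)→(s0,Y,left)
state=s0 head=-3 tape=[_]YXYX_   (s0,_)→(s1,X,right)
state=s1 head=-2 tape=X[Y]XYX_   (s1,Y)→(s1,Y,right)
state=s1 head=-1 tape=XY[X]YX_   (s1,X)→(s1,_,right)
state=s1 head=0 tape=XY_[Y]X_   (s1,Y)→(s1,Y,right)
state=s1 head=1 tape=XY_Y[X]_   (s1,X)→(s1,_,right)
state=s1 head=2 tape=XY_Y_[_]
After 28 steps: state s1, head at 2, tape XY_Y.

state s1, head at 2, tape XY_Y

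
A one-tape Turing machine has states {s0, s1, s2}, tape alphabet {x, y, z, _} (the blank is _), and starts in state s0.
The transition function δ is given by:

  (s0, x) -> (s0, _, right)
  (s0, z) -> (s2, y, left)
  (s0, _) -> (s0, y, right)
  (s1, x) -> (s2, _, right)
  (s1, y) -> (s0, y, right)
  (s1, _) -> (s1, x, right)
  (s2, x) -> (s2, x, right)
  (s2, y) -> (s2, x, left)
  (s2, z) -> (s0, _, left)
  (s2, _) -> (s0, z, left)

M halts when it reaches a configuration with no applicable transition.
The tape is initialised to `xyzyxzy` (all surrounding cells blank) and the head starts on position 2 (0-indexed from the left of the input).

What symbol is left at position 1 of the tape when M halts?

x

state=s0 head=2 tape=xy[z]yxzy   (s0,z)→(s2,y,left)
state=s2 head=1 tape=x[y]yyxzy   (s2,y)→(s2,x,left)
state=s2 head=0 tape=[x]xyyxzy   (s2,x)→(s2,x,right)
state=s2 head=1 tape=x[x]yyxzy   (s2,x)→(s2,x,right)
state=s2 head=2 tape=xx[y]yxzy   (s2,y)→(s2,x,left)
state=s2 head=1 tape=x[x]xyxzy   (s2,x)→(s2,x,right)
state=s2 head=2 tape=xx[x]yxzy   (s2,x)→(s2,x,right)
state=s2 head=3 tape=xxx[y]xzy   (s2,y)→(s2,x,left)
state=s2 head=2 tape=xx[x]xxzy   (s2,x)→(s2,x,right)
state=s2 head=3 tape=xxx[x]xzy   (s2,x)→(s2,x,right)
state=s2 head=4 tape=xxxx[x]zy   (s2,x)→(s2,x,right)
state=s2 head=5 tape=xxxxx[z]y   (s2,z)→(s0,_,left)
state=s0 head=4 tape=xxxx[x]_y   (s0,x)→(s0,_,right)
state=s0 head=5 tape=xxxx_[_]y   (s0,_)→(s0,y,right)
state=s0 head=6 tape=xxxx_y[y]
Cell 1 holds x when M halts.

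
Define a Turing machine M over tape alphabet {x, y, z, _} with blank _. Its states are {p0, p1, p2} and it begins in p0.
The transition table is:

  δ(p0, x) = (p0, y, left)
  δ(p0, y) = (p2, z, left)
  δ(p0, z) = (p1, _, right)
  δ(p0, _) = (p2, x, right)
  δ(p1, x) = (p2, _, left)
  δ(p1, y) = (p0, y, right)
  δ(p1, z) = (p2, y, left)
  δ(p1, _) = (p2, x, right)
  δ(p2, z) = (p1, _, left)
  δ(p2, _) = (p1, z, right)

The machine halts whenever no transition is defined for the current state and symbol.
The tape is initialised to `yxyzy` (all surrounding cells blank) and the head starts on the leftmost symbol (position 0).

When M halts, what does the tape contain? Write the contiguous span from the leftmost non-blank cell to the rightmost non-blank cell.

p0 | ____[y]xyzy   read y → write z, move left, go to p2
p2 | ___[_]zxyzy   read _ → write z, move right, go to p1
p1 | ___z[z]xyzy   read z → write y, move left, go to p2
p2 | ___[z]yxyzy   read z → write _, move left, go to p1
p1 | __[_]_yxyzy   read _ → write x, move right, go to p2
p2 | __x[_]yxyzy   read _ → write z, move right, go to p1
p1 | __xz[y]xyzy   read y → write y, move right, go to p0
p0 | __xzy[x]yzy   read x → write y, move left, go to p0
p0 | __xz[y]yyzy   read y → write z, move left, go to p2
p2 | __x[z]zyyzy   read z → write _, move left, go to p1
p1 | __[x]_zyyzy   read x → write _, move left, go to p2
p2 | _[_]__zyyzy   read _ → write z, move right, go to p1
p1 | _z[_]_zyyzy   read _ → write x, move right, go to p2
p2 | _zx[_]zyyzy   read _ → write z, move right, go to p1
p1 | _zxz[z]yyzy   read z → write y, move left, go to p2
p2 | _zx[z]yyyzy   read z → write _, move left, go to p1
p1 | _z[x]_yyyzy   read x → write _, move left, go to p2
p2 | _[z]__yyyzy   read z → write _, move left, go to p1
p1 | [_]___yyyzy   read _ → write x, move right, go to p2
p2 | x[_]__yyyzy   read _ → write z, move right, go to p1
p1 | xz[_]_yyyzy   read _ → write x, move right, go to p2
p2 | xzx[_]yyyzy   read _ → write z, move right, go to p1
p1 | xzxz[y]yyzy   read y → write y, move right, go to p0
p0 | xzxzy[y]yzy   read y → write z, move left, go to p2
p2 | xzxz[y]zyzy
The non-blank tape span at halt is xzxzyzyzy.

xzxzyzyzy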